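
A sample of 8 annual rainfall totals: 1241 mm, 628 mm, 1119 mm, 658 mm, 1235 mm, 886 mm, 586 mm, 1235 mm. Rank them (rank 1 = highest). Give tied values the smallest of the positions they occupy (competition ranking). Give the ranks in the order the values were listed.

1, 7, 4, 6, 2, 5, 8, 2

Sorted (descending): 1241, 1235, 1235, 1119, 886, 658, 628, 586
The 2 values of 1235 occupy positions 2–3 → each gets rank 2.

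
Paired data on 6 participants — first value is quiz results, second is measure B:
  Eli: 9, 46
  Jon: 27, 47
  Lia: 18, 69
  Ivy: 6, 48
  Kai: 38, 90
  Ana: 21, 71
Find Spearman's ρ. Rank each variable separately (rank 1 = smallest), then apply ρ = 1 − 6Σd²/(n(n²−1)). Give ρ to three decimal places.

Ranks of variable 1: 2, 5, 3, 1, 6, 4
Ranks of variable 2: 1, 2, 4, 3, 6, 5
d = r₁ − r₂: 1, 3, -1, -2, 0, -1
d²: 1, 9, 1, 4, 0, 1; Σd² = 16
ρ = 1 − 6·16/(6·35) = 1 − 96/210 = 0.543

0.543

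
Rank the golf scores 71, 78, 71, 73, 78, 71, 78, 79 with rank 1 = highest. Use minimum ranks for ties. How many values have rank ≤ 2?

4

Sorted (descending): 79, 78, 78, 78, 73, 71, 71, 71
The 3 values of 78 occupy positions 2–4 → each gets rank 2.
The 3 values of 71 occupy positions 6–8 → each gets rank 6.
Ranks ≤ 2: {1, 2, 2, 2} → 4 values.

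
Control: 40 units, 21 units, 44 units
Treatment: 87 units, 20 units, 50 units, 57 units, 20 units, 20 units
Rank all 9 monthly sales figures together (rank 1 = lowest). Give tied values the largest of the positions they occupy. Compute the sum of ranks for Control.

Sorted (ascending): 20, 20, 20, 21, 40, 44, 50, 57, 87
The 3 values of 20 occupy positions 1–3 → each gets rank 3.
Control values → pooled ranks: 40→5, 21→4, 44→6
Rank sum = 5 + 4 + 6 = 15

15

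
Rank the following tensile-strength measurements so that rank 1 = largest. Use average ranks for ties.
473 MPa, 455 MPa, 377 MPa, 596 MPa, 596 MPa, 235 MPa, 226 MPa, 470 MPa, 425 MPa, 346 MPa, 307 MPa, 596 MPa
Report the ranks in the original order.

Sorted (descending): 596, 596, 596, 473, 470, 455, 425, 377, 346, 307, 235, 226
The 3 values of 596 occupy positions 1–3 → average rank 2.

4, 6, 8, 2, 2, 11, 12, 5, 7, 9, 10, 2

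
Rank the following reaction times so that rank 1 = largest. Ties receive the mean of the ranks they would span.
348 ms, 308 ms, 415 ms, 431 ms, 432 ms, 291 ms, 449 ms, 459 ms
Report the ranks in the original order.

6, 7, 5, 4, 3, 8, 2, 1

Sorted (descending): 459, 449, 432, 431, 415, 348, 308, 291
No ties — each value takes its position as its rank.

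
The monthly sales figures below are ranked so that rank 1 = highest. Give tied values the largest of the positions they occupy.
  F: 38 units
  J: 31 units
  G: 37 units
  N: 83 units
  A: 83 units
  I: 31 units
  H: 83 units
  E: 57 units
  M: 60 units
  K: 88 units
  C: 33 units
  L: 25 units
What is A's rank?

Sorted (descending): 88, 83, 83, 83, 60, 57, 38, 37, 33, 31, 31, 25
The 3 values of 83 occupy positions 2–4 → each gets rank 4.
The 2 values of 31 occupy positions 10–11 → each gets rank 11.
A has value 83 units → rank 4.

4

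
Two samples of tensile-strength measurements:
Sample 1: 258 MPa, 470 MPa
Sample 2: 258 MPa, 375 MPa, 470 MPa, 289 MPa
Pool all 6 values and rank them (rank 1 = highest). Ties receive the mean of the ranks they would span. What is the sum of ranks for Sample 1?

7

Sorted (descending): 470, 470, 375, 289, 258, 258
The 2 values of 470 occupy positions 1–2 → average rank (1+2)/2 = 1.5.
The 2 values of 258 occupy positions 5–6 → average rank (5+6)/2 = 5.5.
Sample 1 values → pooled ranks: 258→5.5, 470→1.5
Rank sum = 5.5 + 1.5 = 7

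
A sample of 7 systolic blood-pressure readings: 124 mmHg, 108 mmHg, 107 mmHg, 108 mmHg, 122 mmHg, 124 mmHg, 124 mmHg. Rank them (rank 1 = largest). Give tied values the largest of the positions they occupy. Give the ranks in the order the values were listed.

Sorted (descending): 124, 124, 124, 122, 108, 108, 107
The 3 values of 124 occupy positions 1–3 → each gets rank 3.
The 2 values of 108 occupy positions 5–6 → each gets rank 6.

3, 6, 7, 6, 4, 3, 3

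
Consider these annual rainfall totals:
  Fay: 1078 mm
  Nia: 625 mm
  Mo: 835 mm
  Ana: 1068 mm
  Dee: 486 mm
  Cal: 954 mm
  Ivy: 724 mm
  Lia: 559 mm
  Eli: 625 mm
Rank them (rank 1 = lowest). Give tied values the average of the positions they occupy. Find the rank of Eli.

3.5

Sorted (ascending): 486, 559, 625, 625, 724, 835, 954, 1068, 1078
The 2 values of 625 occupy positions 3–4 → average rank (3+4)/2 = 3.5.
Eli has value 625 mm → rank 3.5.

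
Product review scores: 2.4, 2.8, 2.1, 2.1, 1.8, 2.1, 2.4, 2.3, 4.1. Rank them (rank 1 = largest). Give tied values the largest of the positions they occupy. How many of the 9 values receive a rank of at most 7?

5

Sorted (descending): 4.1, 2.8, 2.4, 2.4, 2.3, 2.1, 2.1, 2.1, 1.8
The 2 values of 2.4 occupy positions 3–4 → each gets rank 4.
The 3 values of 2.1 occupy positions 6–8 → each gets rank 8.
Ranks ≤ 7: {1, 2, 4, 4, 5} → 5 values.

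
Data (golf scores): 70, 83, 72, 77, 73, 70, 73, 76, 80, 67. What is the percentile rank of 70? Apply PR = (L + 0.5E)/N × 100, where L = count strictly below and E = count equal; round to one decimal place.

N = 10.
Strictly below 70: 1. Equal to 70: 2.
PR = (1 + 0.5·2)/10 × 100 = 20.0

20.0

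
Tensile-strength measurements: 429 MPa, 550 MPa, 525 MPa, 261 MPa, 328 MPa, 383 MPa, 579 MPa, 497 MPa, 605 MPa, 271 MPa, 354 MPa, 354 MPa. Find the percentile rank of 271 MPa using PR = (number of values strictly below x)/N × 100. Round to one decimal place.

8.3

N = 12.
Strictly below 271: 1. Equal to 271: 1.
PR = 1/12 × 100 = 8.3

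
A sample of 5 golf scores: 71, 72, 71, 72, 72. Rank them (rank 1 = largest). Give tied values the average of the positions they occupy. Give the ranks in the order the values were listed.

4.5, 2, 4.5, 2, 2

Sorted (descending): 72, 72, 72, 71, 71
The 3 values of 72 occupy positions 1–3 → average rank 2.
The 2 values of 71 occupy positions 4–5 → average rank (4+5)/2 = 4.5.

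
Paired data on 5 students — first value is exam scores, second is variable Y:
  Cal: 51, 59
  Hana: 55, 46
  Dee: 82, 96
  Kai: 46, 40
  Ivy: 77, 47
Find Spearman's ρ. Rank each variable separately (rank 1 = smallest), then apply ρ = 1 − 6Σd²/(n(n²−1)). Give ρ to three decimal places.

Ranks of variable 1: 2, 3, 5, 1, 4
Ranks of variable 2: 4, 2, 5, 1, 3
d = r₁ − r₂: -2, 1, 0, 0, 1
d²: 4, 1, 0, 0, 1; Σd² = 6
ρ = 1 − 6·6/(5·24) = 1 − 36/120 = 0.700

0.700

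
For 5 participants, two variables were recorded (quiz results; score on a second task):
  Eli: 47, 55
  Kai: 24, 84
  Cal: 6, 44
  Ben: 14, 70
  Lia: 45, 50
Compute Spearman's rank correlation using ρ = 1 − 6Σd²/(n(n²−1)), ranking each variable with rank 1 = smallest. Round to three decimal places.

Ranks of variable 1: 5, 3, 1, 2, 4
Ranks of variable 2: 3, 5, 1, 4, 2
d = r₁ − r₂: 2, -2, 0, -2, 2
d²: 4, 4, 0, 4, 4; Σd² = 16
ρ = 1 − 6·16/(5·24) = 1 − 96/120 = 0.200

0.200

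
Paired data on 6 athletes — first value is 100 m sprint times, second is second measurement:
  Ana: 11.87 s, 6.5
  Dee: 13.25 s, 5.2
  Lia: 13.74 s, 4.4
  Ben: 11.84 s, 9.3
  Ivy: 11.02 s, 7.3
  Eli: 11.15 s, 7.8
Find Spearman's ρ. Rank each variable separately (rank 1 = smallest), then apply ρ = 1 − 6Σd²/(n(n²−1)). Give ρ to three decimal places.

Ranks of variable 1: 4, 5, 6, 3, 1, 2
Ranks of variable 2: 3, 2, 1, 6, 4, 5
d = r₁ − r₂: 1, 3, 5, -3, -3, -3
d²: 1, 9, 25, 9, 9, 9; Σd² = 62
ρ = 1 − 6·62/(6·35) = 1 − 372/210 = -0.771

-0.771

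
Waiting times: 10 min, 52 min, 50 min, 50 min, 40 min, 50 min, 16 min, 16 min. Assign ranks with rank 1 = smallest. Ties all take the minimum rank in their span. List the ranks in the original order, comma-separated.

1, 8, 5, 5, 4, 5, 2, 2

Sorted (ascending): 10, 16, 16, 40, 50, 50, 50, 52
The 2 values of 16 occupy positions 2–3 → each gets rank 2.
The 3 values of 50 occupy positions 5–7 → each gets rank 5.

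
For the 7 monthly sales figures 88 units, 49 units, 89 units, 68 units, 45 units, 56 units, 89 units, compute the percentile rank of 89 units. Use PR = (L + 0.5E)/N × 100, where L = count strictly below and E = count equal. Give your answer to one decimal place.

85.7

N = 7.
Strictly below 89: 5. Equal to 89: 2.
PR = (5 + 0.5·2)/7 × 100 = 85.7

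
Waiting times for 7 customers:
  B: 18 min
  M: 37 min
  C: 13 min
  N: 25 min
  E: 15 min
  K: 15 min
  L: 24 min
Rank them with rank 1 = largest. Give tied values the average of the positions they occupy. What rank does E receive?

5.5

Sorted (descending): 37, 25, 24, 18, 15, 15, 13
The 2 values of 15 occupy positions 5–6 → average rank (5+6)/2 = 5.5.
E has value 15 min → rank 5.5.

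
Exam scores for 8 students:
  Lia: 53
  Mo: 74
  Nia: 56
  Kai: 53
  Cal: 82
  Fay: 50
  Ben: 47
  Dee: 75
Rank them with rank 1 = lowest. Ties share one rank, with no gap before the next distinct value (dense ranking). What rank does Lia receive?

Sorted (ascending): 47, 50, 53, 53, 56, 74, 75, 82
The 2 values of 53 share dense rank 3.
Remaining distinct values take the next consecutive integers.
Lia has value 53 → rank 3.

3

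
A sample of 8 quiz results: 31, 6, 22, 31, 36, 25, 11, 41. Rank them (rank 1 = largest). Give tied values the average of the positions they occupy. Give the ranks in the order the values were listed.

Sorted (descending): 41, 36, 31, 31, 25, 22, 11, 6
The 2 values of 31 occupy positions 3–4 → average rank (3+4)/2 = 3.5.

3.5, 8, 6, 3.5, 2, 5, 7, 1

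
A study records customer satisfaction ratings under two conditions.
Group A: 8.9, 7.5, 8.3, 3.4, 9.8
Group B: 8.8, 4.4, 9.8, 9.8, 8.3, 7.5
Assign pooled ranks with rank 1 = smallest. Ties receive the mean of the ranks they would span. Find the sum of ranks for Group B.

Sorted (ascending): 3.4, 4.4, 7.5, 7.5, 8.3, 8.3, 8.8, 8.9, 9.8, 9.8, 9.8
The 2 values of 7.5 occupy positions 3–4 → average rank (3+4)/2 = 3.5.
The 2 values of 8.3 occupy positions 5–6 → average rank (5+6)/2 = 5.5.
The 3 values of 9.8 occupy positions 9–11 → average rank 10.
Group B values → pooled ranks: 8.8→7, 4.4→2, 9.8→10, 9.8→10, 8.3→5.5, 7.5→3.5
Rank sum = 7 + 2 + 10 + 10 + 5.5 + 3.5 = 38

38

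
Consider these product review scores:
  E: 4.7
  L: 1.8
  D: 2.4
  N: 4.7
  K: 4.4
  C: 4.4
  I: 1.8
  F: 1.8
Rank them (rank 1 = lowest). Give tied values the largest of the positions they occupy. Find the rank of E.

Sorted (ascending): 1.8, 1.8, 1.8, 2.4, 4.4, 4.4, 4.7, 4.7
The 3 values of 1.8 occupy positions 1–3 → each gets rank 3.
The 2 values of 4.4 occupy positions 5–6 → each gets rank 6.
The 2 values of 4.7 occupy positions 7–8 → each gets rank 8.
E has value 4.7 → rank 8.

8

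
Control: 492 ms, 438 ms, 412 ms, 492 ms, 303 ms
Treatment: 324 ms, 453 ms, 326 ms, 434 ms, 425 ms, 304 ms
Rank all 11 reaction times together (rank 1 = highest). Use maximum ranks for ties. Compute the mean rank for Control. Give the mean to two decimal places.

Sorted (descending): 492, 492, 453, 438, 434, 425, 412, 326, 324, 304, 303
The 2 values of 492 occupy positions 1–2 → each gets rank 2.
Control values → pooled ranks: 492→2, 438→4, 412→7, 492→2, 303→11
Mean rank = (2 + 4 + 7 + 2 + 11) / 5 = 5.20

5.20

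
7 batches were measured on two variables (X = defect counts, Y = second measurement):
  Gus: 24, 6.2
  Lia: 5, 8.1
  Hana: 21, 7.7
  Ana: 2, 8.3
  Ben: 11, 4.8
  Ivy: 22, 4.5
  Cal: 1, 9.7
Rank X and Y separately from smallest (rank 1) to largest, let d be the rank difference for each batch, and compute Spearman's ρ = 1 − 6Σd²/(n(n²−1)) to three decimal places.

Ranks of variable 1: 7, 3, 5, 2, 4, 6, 1
Ranks of variable 2: 3, 5, 4, 6, 2, 1, 7
d = r₁ − r₂: 4, -2, 1, -4, 2, 5, -6
d²: 16, 4, 1, 16, 4, 25, 36; Σd² = 102
ρ = 1 − 6·102/(7·48) = 1 − 612/336 = -0.821

-0.821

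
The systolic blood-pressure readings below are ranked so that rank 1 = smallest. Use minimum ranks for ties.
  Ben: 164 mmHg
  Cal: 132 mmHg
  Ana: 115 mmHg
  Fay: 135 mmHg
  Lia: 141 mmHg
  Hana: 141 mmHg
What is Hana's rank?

4

Sorted (ascending): 115, 132, 135, 141, 141, 164
The 2 values of 141 occupy positions 4–5 → each gets rank 4.
Hana has value 141 mmHg → rank 4.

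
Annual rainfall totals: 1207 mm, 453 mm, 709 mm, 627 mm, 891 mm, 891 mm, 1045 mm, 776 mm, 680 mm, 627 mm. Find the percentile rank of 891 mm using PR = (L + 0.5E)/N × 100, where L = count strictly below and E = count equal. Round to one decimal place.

N = 10.
Strictly below 891: 6. Equal to 891: 2.
PR = (6 + 0.5·2)/10 × 100 = 70.0

70.0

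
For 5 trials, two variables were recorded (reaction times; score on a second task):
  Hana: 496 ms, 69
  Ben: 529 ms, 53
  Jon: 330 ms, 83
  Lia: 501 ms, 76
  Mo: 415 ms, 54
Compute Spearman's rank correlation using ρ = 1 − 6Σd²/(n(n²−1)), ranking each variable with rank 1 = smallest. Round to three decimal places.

-0.600

Ranks of variable 1: 3, 5, 1, 4, 2
Ranks of variable 2: 3, 1, 5, 4, 2
d = r₁ − r₂: 0, 4, -4, 0, 0
d²: 0, 16, 16, 0, 0; Σd² = 32
ρ = 1 − 6·32/(5·24) = 1 − 192/120 = -0.600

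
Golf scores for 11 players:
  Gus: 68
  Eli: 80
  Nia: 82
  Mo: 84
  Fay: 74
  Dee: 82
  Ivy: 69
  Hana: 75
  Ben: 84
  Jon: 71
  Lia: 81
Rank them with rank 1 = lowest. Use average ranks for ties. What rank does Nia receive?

8.5

Sorted (ascending): 68, 69, 71, 74, 75, 80, 81, 82, 82, 84, 84
The 2 values of 82 occupy positions 8–9 → average rank (8+9)/2 = 8.5.
The 2 values of 84 occupy positions 10–11 → average rank (10+11)/2 = 10.5.
Nia has value 82 → rank 8.5.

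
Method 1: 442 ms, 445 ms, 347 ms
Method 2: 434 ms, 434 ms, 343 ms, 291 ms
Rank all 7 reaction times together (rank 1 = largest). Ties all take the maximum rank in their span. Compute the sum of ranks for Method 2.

21

Sorted (descending): 445, 442, 434, 434, 347, 343, 291
The 2 values of 434 occupy positions 3–4 → each gets rank 4.
Method 2 values → pooled ranks: 434→4, 434→4, 343→6, 291→7
Rank sum = 4 + 4 + 6 + 7 = 21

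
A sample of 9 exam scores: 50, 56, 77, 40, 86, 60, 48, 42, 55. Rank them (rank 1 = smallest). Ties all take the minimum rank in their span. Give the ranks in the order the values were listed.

Sorted (ascending): 40, 42, 48, 50, 55, 56, 60, 77, 86
No ties — each value takes its position as its rank.

4, 6, 8, 1, 9, 7, 3, 2, 5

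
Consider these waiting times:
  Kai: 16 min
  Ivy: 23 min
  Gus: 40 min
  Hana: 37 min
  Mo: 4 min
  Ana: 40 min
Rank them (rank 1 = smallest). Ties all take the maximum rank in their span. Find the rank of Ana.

Sorted (ascending): 4, 16, 23, 37, 40, 40
The 2 values of 40 occupy positions 5–6 → each gets rank 6.
Ana has value 40 min → rank 6.

6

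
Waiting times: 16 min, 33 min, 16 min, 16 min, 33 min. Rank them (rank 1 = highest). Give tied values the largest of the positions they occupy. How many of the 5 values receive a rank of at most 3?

Sorted (descending): 33, 33, 16, 16, 16
The 2 values of 33 occupy positions 1–2 → each gets rank 2.
The 3 values of 16 occupy positions 3–5 → each gets rank 5.
Ranks ≤ 3: {2, 2} → 2 values.

2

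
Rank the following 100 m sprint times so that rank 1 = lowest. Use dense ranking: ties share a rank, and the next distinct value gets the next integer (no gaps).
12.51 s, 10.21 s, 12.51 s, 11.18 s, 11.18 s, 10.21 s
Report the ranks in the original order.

Sorted (ascending): 10.21, 10.21, 11.18, 11.18, 12.51, 12.51
The 2 values of 10.21 share dense rank 1.
The 2 values of 11.18 share dense rank 2.
The 2 values of 12.51 share dense rank 3.

3, 1, 3, 2, 2, 1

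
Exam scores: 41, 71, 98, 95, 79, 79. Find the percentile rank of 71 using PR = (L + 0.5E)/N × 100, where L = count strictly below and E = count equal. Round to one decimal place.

N = 6.
Strictly below 71: 1. Equal to 71: 1.
PR = (1 + 0.5·1)/6 × 100 = 25.0

25.0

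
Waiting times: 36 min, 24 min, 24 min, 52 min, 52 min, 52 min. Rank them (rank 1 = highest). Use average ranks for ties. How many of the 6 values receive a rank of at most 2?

Sorted (descending): 52, 52, 52, 36, 24, 24
The 3 values of 52 occupy positions 1–3 → average rank 2.
The 2 values of 24 occupy positions 5–6 → average rank (5+6)/2 = 5.5.
Ranks ≤ 2: {2, 2, 2} → 3 values.

3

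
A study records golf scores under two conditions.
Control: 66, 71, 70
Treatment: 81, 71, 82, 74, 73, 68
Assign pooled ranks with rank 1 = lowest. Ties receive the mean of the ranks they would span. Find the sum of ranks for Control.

Sorted (ascending): 66, 68, 70, 71, 71, 73, 74, 81, 82
The 2 values of 71 occupy positions 4–5 → average rank (4+5)/2 = 4.5.
Control values → pooled ranks: 66→1, 71→4.5, 70→3
Rank sum = 1 + 4.5 + 3 = 8.5

8.5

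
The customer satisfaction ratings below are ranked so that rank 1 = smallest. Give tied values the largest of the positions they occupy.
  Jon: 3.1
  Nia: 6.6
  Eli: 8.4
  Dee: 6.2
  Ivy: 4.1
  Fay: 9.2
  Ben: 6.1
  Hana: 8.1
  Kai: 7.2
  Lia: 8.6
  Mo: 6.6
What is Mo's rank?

Sorted (ascending): 3.1, 4.1, 6.1, 6.2, 6.6, 6.6, 7.2, 8.1, 8.4, 8.6, 9.2
The 2 values of 6.6 occupy positions 5–6 → each gets rank 6.
Mo has value 6.6 → rank 6.

6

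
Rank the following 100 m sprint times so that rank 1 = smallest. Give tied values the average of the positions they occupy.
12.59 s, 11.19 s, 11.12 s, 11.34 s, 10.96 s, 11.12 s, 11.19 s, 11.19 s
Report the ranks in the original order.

Sorted (ascending): 10.96, 11.12, 11.12, 11.19, 11.19, 11.19, 11.34, 12.59
The 2 values of 11.12 occupy positions 2–3 → average rank (2+3)/2 = 2.5.
The 3 values of 11.19 occupy positions 4–6 → average rank 5.

8, 5, 2.5, 7, 1, 2.5, 5, 5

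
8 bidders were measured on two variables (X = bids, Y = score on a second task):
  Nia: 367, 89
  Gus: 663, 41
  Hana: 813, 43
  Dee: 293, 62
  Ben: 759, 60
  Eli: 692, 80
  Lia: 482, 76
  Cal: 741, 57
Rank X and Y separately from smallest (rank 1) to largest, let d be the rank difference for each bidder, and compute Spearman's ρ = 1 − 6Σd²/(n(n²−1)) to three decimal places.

-0.524

Ranks of variable 1: 2, 4, 8, 1, 7, 5, 3, 6
Ranks of variable 2: 8, 1, 2, 5, 4, 7, 6, 3
d = r₁ − r₂: -6, 3, 6, -4, 3, -2, -3, 3
d²: 36, 9, 36, 16, 9, 4, 9, 9; Σd² = 128
ρ = 1 − 6·128/(8·63) = 1 − 768/504 = -0.524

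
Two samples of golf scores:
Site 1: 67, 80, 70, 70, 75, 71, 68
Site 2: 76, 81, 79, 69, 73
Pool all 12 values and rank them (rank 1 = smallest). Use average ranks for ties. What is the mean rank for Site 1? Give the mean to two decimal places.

Sorted (ascending): 67, 68, 69, 70, 70, 71, 73, 75, 76, 79, 80, 81
The 2 values of 70 occupy positions 4–5 → average rank (4+5)/2 = 4.5.
Site 1 values → pooled ranks: 67→1, 80→11, 70→4.5, 70→4.5, 75→8, 71→6, 68→2
Mean rank = (1 + 11 + 4.5 + 4.5 + 8 + 6 + 2) / 7 = 5.29

5.29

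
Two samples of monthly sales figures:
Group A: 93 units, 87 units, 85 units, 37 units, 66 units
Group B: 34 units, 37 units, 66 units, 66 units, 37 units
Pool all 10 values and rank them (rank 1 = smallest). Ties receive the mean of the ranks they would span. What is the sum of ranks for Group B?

19

Sorted (ascending): 34, 37, 37, 37, 66, 66, 66, 85, 87, 93
The 3 values of 37 occupy positions 2–4 → average rank 3.
The 3 values of 66 occupy positions 5–7 → average rank 6.
Group B values → pooled ranks: 34→1, 37→3, 66→6, 66→6, 37→3
Rank sum = 1 + 3 + 6 + 6 + 3 = 19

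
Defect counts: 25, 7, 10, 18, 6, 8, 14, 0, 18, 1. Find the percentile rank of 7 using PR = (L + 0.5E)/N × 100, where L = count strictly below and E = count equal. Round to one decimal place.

N = 10.
Strictly below 7: 3. Equal to 7: 1.
PR = (3 + 0.5·1)/10 × 100 = 35.0

35.0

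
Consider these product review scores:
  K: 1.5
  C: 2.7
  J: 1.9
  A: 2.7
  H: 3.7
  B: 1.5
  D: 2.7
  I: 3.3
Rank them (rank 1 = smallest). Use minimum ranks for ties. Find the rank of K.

1

Sorted (ascending): 1.5, 1.5, 1.9, 2.7, 2.7, 2.7, 3.3, 3.7
The 2 values of 1.5 occupy positions 1–2 → each gets rank 1.
The 3 values of 2.7 occupy positions 4–6 → each gets rank 4.
K has value 1.5 → rank 1.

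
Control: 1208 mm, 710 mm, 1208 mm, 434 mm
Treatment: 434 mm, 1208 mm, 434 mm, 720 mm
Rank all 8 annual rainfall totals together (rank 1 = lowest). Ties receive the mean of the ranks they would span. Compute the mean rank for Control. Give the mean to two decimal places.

5.00

Sorted (ascending): 434, 434, 434, 710, 720, 1208, 1208, 1208
The 3 values of 434 occupy positions 1–3 → average rank 2.
The 3 values of 1208 occupy positions 6–8 → average rank 7.
Control values → pooled ranks: 1208→7, 710→4, 1208→7, 434→2
Mean rank = (7 + 4 + 7 + 2) / 4 = 5.00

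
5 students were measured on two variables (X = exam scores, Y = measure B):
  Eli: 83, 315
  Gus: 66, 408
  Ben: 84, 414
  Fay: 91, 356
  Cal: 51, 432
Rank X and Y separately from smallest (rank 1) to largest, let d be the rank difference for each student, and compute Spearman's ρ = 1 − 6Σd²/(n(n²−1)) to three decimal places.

Ranks of variable 1: 3, 2, 4, 5, 1
Ranks of variable 2: 1, 3, 4, 2, 5
d = r₁ − r₂: 2, -1, 0, 3, -4
d²: 4, 1, 0, 9, 16; Σd² = 30
ρ = 1 − 6·30/(5·24) = 1 − 180/120 = -0.500

-0.500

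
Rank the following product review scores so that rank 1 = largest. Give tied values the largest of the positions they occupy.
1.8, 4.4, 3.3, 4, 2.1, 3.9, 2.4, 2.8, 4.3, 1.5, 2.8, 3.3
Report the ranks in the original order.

Sorted (descending): 4.4, 4.3, 4, 3.9, 3.3, 3.3, 2.8, 2.8, 2.4, 2.1, 1.8, 1.5
The 2 values of 3.3 occupy positions 5–6 → each gets rank 6.
The 2 values of 2.8 occupy positions 7–8 → each gets rank 8.

11, 1, 6, 3, 10, 4, 9, 8, 2, 12, 8, 6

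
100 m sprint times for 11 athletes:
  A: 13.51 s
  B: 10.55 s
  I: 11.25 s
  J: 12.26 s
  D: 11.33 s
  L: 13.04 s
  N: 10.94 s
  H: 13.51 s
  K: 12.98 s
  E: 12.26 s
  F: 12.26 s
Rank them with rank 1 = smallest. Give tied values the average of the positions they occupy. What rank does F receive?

6

Sorted (ascending): 10.55, 10.94, 11.25, 11.33, 12.26, 12.26, 12.26, 12.98, 13.04, 13.51, 13.51
The 3 values of 12.26 occupy positions 5–7 → average rank 6.
The 2 values of 13.51 occupy positions 10–11 → average rank (10+11)/2 = 10.5.
F has value 12.26 s → rank 6.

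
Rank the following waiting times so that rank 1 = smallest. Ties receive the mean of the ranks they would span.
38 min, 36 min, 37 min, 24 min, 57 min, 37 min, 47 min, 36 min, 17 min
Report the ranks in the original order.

Sorted (ascending): 17, 24, 36, 36, 37, 37, 38, 47, 57
The 2 values of 36 occupy positions 3–4 → average rank (3+4)/2 = 3.5.
The 2 values of 37 occupy positions 5–6 → average rank (5+6)/2 = 5.5.

7, 3.5, 5.5, 2, 9, 5.5, 8, 3.5, 1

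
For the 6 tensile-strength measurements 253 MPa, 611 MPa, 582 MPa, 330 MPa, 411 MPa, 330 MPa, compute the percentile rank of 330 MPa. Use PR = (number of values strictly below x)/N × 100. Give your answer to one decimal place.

16.7

N = 6.
Strictly below 330: 1. Equal to 330: 2.
PR = 1/6 × 100 = 16.7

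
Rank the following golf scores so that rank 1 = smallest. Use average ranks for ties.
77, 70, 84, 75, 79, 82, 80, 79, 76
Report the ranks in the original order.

4, 1, 9, 2, 5.5, 8, 7, 5.5, 3

Sorted (ascending): 70, 75, 76, 77, 79, 79, 80, 82, 84
The 2 values of 79 occupy positions 5–6 → average rank (5+6)/2 = 5.5.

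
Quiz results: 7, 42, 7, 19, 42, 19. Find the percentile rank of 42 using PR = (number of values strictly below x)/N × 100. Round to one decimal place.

66.7

N = 6.
Strictly below 42: 4. Equal to 42: 2.
PR = 4/6 × 100 = 66.7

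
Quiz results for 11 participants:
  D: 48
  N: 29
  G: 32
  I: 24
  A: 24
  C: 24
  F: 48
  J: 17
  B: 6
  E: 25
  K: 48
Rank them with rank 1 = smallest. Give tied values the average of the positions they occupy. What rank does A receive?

4

Sorted (ascending): 6, 17, 24, 24, 24, 25, 29, 32, 48, 48, 48
The 3 values of 24 occupy positions 3–5 → average rank 4.
The 3 values of 48 occupy positions 9–11 → average rank 10.
A has value 24 → rank 4.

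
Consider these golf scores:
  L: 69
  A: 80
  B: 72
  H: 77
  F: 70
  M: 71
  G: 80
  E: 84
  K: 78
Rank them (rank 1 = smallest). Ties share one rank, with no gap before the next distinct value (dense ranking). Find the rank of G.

7

Sorted (ascending): 69, 70, 71, 72, 77, 78, 80, 80, 84
The 2 values of 80 share dense rank 7.
Remaining distinct values take the next consecutive integers.
G has value 80 → rank 7.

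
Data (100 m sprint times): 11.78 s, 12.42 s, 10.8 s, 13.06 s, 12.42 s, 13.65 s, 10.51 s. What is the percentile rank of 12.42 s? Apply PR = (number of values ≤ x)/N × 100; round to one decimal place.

71.4

N = 7.
Strictly below 12.42: 3. Equal to 12.42: 2.
PR = 5/7 × 100 = 71.4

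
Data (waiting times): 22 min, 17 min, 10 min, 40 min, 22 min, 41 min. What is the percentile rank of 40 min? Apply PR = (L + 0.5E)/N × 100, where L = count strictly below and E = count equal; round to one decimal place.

75.0

N = 6.
Strictly below 40: 4. Equal to 40: 1.
PR = (4 + 0.5·1)/6 × 100 = 75.0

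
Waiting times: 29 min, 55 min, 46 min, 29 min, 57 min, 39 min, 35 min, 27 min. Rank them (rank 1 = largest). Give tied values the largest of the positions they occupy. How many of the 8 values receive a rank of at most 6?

5

Sorted (descending): 57, 55, 46, 39, 35, 29, 29, 27
The 2 values of 29 occupy positions 6–7 → each gets rank 7.
Ranks ≤ 6: {1, 2, 3, 4, 5} → 5 values.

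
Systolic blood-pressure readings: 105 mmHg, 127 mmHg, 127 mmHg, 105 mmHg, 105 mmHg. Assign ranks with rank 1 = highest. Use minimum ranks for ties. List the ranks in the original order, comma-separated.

Sorted (descending): 127, 127, 105, 105, 105
The 2 values of 127 occupy positions 1–2 → each gets rank 1.
The 3 values of 105 occupy positions 3–5 → each gets rank 3.

3, 1, 1, 3, 3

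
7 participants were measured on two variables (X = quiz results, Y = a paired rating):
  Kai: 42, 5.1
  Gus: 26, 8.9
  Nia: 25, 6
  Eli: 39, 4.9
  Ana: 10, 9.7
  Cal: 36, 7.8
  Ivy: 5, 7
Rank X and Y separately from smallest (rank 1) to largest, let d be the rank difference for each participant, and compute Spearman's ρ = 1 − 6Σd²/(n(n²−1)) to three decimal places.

Ranks of variable 1: 7, 4, 3, 6, 2, 5, 1
Ranks of variable 2: 2, 6, 3, 1, 7, 5, 4
d = r₁ − r₂: 5, -2, 0, 5, -5, 0, -3
d²: 25, 4, 0, 25, 25, 0, 9; Σd² = 88
ρ = 1 − 6·88/(7·48) = 1 − 528/336 = -0.571

-0.571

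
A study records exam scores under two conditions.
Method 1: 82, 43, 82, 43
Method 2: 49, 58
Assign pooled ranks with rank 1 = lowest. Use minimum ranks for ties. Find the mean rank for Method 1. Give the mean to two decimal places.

Sorted (ascending): 43, 43, 49, 58, 82, 82
The 2 values of 43 occupy positions 1–2 → each gets rank 1.
The 2 values of 82 occupy positions 5–6 → each gets rank 5.
Method 1 values → pooled ranks: 82→5, 43→1, 82→5, 43→1
Mean rank = (5 + 1 + 5 + 1) / 4 = 3.00

3.00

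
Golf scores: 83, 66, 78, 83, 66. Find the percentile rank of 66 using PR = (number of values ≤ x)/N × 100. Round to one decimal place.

40.0

N = 5.
Strictly below 66: 0. Equal to 66: 2.
PR = 2/5 × 100 = 40.0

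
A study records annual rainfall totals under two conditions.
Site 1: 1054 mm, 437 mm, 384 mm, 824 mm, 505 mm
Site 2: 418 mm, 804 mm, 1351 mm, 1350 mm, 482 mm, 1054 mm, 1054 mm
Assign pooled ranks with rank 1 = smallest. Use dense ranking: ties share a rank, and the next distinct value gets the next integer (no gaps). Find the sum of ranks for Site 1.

Sorted (ascending): 384, 418, 437, 482, 505, 804, 824, 1054, 1054, 1054, 1350, 1351
The 3 values of 1054 share dense rank 8.
Remaining distinct values take the next consecutive integers.
Site 1 values → pooled ranks: 1054→8, 437→3, 384→1, 824→7, 505→5
Rank sum = 8 + 3 + 1 + 7 + 5 = 24

24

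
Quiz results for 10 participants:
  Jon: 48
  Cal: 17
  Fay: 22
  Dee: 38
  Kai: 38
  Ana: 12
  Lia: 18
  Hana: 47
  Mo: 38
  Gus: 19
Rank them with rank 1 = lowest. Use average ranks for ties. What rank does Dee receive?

Sorted (ascending): 12, 17, 18, 19, 22, 38, 38, 38, 47, 48
The 3 values of 38 occupy positions 6–8 → average rank 7.
Dee has value 38 → rank 7.

7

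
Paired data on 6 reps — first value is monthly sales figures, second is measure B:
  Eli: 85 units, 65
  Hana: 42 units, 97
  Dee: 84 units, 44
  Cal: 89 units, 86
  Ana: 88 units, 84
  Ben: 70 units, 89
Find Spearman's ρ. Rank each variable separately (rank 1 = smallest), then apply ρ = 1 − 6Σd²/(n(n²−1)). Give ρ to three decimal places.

-0.429

Ranks of variable 1: 4, 1, 3, 6, 5, 2
Ranks of variable 2: 2, 6, 1, 4, 3, 5
d = r₁ − r₂: 2, -5, 2, 2, 2, -3
d²: 4, 25, 4, 4, 4, 9; Σd² = 50
ρ = 1 − 6·50/(6·35) = 1 − 300/210 = -0.429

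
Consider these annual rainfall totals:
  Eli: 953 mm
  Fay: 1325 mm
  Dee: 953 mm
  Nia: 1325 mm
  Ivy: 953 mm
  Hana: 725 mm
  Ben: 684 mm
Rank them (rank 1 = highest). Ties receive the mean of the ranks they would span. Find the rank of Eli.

4

Sorted (descending): 1325, 1325, 953, 953, 953, 725, 684
The 2 values of 1325 occupy positions 1–2 → average rank (1+2)/2 = 1.5.
The 3 values of 953 occupy positions 3–5 → average rank 4.
Eli has value 953 mm → rank 4.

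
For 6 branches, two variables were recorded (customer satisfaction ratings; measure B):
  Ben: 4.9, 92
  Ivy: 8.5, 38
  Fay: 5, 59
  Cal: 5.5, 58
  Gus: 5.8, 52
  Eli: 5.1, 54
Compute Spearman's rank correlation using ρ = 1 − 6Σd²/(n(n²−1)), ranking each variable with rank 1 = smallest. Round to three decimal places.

-0.943

Ranks of variable 1: 1, 6, 2, 4, 5, 3
Ranks of variable 2: 6, 1, 5, 4, 2, 3
d = r₁ − r₂: -5, 5, -3, 0, 3, 0
d²: 25, 25, 9, 0, 9, 0; Σd² = 68
ρ = 1 − 6·68/(6·35) = 1 − 408/210 = -0.943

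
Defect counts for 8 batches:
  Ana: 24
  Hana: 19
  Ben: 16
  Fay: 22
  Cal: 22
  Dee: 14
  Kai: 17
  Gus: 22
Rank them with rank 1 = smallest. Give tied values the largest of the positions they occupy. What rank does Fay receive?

7

Sorted (ascending): 14, 16, 17, 19, 22, 22, 22, 24
The 3 values of 22 occupy positions 5–7 → each gets rank 7.
Fay has value 22 → rank 7.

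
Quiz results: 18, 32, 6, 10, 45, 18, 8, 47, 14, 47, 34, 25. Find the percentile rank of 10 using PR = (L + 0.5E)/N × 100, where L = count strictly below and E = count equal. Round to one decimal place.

20.8

N = 12.
Strictly below 10: 2. Equal to 10: 1.
PR = (2 + 0.5·1)/12 × 100 = 20.8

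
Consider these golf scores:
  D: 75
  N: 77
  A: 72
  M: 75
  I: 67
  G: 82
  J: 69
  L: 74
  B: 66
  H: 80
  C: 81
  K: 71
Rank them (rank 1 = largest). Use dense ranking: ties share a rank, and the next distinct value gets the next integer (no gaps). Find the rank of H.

3

Sorted (descending): 82, 81, 80, 77, 75, 75, 74, 72, 71, 69, 67, 66
The 2 values of 75 share dense rank 5.
Remaining distinct values take the next consecutive integers.
H has value 80 → rank 3.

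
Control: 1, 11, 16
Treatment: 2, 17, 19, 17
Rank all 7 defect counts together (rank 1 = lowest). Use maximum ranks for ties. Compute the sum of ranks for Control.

Sorted (ascending): 1, 2, 11, 16, 17, 17, 19
The 2 values of 17 occupy positions 5–6 → each gets rank 6.
Control values → pooled ranks: 1→1, 11→3, 16→4
Rank sum = 1 + 3 + 4 = 8

8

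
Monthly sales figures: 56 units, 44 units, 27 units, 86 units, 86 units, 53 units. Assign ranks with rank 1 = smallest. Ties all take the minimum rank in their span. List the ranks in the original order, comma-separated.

4, 2, 1, 5, 5, 3

Sorted (ascending): 27, 44, 53, 56, 86, 86
The 2 values of 86 occupy positions 5–6 → each gets rank 5.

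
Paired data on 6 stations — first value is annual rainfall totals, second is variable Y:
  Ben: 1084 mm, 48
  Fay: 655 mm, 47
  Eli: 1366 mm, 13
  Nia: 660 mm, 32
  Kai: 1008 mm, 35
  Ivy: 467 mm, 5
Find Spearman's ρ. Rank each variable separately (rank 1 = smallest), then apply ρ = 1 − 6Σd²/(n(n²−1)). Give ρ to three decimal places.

Ranks of variable 1: 5, 2, 6, 3, 4, 1
Ranks of variable 2: 6, 5, 2, 3, 4, 1
d = r₁ − r₂: -1, -3, 4, 0, 0, 0
d²: 1, 9, 16, 0, 0, 0; Σd² = 26
ρ = 1 − 6·26/(6·35) = 1 − 156/210 = 0.257

0.257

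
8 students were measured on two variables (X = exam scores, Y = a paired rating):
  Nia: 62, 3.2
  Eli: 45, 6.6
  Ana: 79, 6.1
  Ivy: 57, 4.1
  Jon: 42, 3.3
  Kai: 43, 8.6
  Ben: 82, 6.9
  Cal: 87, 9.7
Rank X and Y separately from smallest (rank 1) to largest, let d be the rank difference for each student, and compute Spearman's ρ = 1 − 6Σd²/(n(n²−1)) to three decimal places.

0.381

Ranks of variable 1: 5, 3, 6, 4, 1, 2, 7, 8
Ranks of variable 2: 1, 5, 4, 3, 2, 7, 6, 8
d = r₁ − r₂: 4, -2, 2, 1, -1, -5, 1, 0
d²: 16, 4, 4, 1, 1, 25, 1, 0; Σd² = 52
ρ = 1 − 6·52/(8·63) = 1 − 312/504 = 0.381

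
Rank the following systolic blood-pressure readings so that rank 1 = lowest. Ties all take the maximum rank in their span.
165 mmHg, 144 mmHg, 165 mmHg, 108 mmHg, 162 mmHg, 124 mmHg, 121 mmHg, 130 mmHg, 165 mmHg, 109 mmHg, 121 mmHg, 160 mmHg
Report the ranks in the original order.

12, 7, 12, 1, 9, 5, 4, 6, 12, 2, 4, 8

Sorted (ascending): 108, 109, 121, 121, 124, 130, 144, 160, 162, 165, 165, 165
The 2 values of 121 occupy positions 3–4 → each gets rank 4.
The 3 values of 165 occupy positions 10–12 → each gets rank 12.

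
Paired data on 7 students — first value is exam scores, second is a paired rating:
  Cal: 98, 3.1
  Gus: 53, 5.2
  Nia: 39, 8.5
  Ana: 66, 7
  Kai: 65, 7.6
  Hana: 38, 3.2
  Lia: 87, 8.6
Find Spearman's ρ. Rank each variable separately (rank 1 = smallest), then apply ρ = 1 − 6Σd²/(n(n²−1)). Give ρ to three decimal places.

Ranks of variable 1: 7, 3, 2, 5, 4, 1, 6
Ranks of variable 2: 1, 3, 6, 4, 5, 2, 7
d = r₁ − r₂: 6, 0, -4, 1, -1, -1, -1
d²: 36, 0, 16, 1, 1, 1, 1; Σd² = 56
ρ = 1 − 6·56/(7·48) = 1 − 336/336 = 0.000

0.000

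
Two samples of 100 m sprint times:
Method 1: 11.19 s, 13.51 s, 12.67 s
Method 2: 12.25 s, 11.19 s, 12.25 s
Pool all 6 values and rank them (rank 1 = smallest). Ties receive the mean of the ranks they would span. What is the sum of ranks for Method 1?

12.5

Sorted (ascending): 11.19, 11.19, 12.25, 12.25, 12.67, 13.51
The 2 values of 11.19 occupy positions 1–2 → average rank (1+2)/2 = 1.5.
The 2 values of 12.25 occupy positions 3–4 → average rank (3+4)/2 = 3.5.
Method 1 values → pooled ranks: 11.19→1.5, 13.51→6, 12.67→5
Rank sum = 1.5 + 6 + 5 = 12.5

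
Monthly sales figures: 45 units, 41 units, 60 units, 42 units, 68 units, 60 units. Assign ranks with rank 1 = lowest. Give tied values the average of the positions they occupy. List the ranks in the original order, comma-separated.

Sorted (ascending): 41, 42, 45, 60, 60, 68
The 2 values of 60 occupy positions 4–5 → average rank (4+5)/2 = 4.5.

3, 1, 4.5, 2, 6, 4.5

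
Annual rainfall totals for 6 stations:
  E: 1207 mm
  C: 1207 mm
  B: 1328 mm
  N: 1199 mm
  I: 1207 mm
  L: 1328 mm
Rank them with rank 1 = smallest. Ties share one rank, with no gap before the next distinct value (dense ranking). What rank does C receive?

2

Sorted (ascending): 1199, 1207, 1207, 1207, 1328, 1328
The 3 values of 1207 share dense rank 2.
The 2 values of 1328 share dense rank 3.
Remaining distinct values take the next consecutive integers.
C has value 1207 mm → rank 2.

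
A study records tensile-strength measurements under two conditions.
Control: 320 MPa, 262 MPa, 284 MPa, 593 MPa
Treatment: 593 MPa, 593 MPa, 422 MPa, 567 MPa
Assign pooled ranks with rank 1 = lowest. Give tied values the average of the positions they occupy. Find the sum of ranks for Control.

13

Sorted (ascending): 262, 284, 320, 422, 567, 593, 593, 593
The 3 values of 593 occupy positions 6–8 → average rank 7.
Control values → pooled ranks: 320→3, 262→1, 284→2, 593→7
Rank sum = 3 + 1 + 2 + 7 = 13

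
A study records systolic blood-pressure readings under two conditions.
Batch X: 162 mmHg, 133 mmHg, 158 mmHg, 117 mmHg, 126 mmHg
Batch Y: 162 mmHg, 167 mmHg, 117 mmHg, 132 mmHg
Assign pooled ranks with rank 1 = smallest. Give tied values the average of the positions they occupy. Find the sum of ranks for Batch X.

23

Sorted (ascending): 117, 117, 126, 132, 133, 158, 162, 162, 167
The 2 values of 117 occupy positions 1–2 → average rank (1+2)/2 = 1.5.
The 2 values of 162 occupy positions 7–8 → average rank (7+8)/2 = 7.5.
Batch X values → pooled ranks: 162→7.5, 133→5, 158→6, 117→1.5, 126→3
Rank sum = 7.5 + 5 + 6 + 1.5 + 3 = 23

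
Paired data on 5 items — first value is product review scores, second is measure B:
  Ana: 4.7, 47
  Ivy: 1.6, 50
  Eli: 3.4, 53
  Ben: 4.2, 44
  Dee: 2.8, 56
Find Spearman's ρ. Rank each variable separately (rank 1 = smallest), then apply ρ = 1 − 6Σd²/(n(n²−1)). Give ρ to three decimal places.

-0.600

Ranks of variable 1: 5, 1, 3, 4, 2
Ranks of variable 2: 2, 3, 4, 1, 5
d = r₁ − r₂: 3, -2, -1, 3, -3
d²: 9, 4, 1, 9, 9; Σd² = 32
ρ = 1 − 6·32/(5·24) = 1 − 192/120 = -0.600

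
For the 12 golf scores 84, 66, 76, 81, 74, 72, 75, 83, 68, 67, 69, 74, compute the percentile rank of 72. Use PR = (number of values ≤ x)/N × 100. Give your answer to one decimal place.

N = 12.
Strictly below 72: 4. Equal to 72: 1.
PR = 5/12 × 100 = 41.7

41.7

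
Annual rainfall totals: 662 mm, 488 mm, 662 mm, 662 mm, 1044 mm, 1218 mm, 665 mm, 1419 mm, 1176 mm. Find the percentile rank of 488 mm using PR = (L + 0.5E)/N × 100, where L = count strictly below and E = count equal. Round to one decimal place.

5.6

N = 9.
Strictly below 488: 0. Equal to 488: 1.
PR = (0 + 0.5·1)/9 × 100 = 5.6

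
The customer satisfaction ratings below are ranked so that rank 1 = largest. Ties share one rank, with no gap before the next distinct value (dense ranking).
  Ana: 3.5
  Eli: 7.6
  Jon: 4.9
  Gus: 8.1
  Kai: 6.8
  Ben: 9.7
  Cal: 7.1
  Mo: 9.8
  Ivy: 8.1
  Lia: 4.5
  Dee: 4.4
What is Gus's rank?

3

Sorted (descending): 9.8, 9.7, 8.1, 8.1, 7.6, 7.1, 6.8, 4.9, 4.5, 4.4, 3.5
The 2 values of 8.1 share dense rank 3.
Remaining distinct values take the next consecutive integers.
Gus has value 8.1 → rank 3.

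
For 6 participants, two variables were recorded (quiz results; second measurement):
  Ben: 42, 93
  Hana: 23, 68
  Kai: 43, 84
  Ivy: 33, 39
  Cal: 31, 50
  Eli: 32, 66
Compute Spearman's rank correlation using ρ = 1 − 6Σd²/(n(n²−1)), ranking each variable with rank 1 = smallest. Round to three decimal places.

Ranks of variable 1: 5, 1, 6, 4, 2, 3
Ranks of variable 2: 6, 4, 5, 1, 2, 3
d = r₁ − r₂: -1, -3, 1, 3, 0, 0
d²: 1, 9, 1, 9, 0, 0; Σd² = 20
ρ = 1 − 6·20/(6·35) = 1 − 120/210 = 0.429

0.429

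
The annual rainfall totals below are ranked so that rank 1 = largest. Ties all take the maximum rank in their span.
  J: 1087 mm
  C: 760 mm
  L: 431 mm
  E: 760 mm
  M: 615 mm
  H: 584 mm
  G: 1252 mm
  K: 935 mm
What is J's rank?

2

Sorted (descending): 1252, 1087, 935, 760, 760, 615, 584, 431
The 2 values of 760 occupy positions 4–5 → each gets rank 5.
J has value 1087 mm → rank 2.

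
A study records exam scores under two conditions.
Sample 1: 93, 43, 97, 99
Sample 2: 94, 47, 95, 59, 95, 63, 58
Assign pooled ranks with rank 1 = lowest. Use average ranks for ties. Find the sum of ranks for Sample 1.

28

Sorted (ascending): 43, 47, 58, 59, 63, 93, 94, 95, 95, 97, 99
The 2 values of 95 occupy positions 8–9 → average rank (8+9)/2 = 8.5.
Sample 1 values → pooled ranks: 93→6, 43→1, 97→10, 99→11
Rank sum = 6 + 1 + 10 + 11 = 28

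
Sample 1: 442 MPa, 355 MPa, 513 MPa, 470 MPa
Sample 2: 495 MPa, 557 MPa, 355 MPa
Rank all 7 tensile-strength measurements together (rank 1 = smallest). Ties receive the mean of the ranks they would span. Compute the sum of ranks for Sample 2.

Sorted (ascending): 355, 355, 442, 470, 495, 513, 557
The 2 values of 355 occupy positions 1–2 → average rank (1+2)/2 = 1.5.
Sample 2 values → pooled ranks: 495→5, 557→7, 355→1.5
Rank sum = 5 + 7 + 1.5 = 13.5

13.5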